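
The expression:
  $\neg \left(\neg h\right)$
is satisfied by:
  {h: True}


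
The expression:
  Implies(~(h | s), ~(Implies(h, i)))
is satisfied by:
  {s: True, h: True}
  {s: True, h: False}
  {h: True, s: False}


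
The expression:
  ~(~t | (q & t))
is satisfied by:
  {t: True, q: False}


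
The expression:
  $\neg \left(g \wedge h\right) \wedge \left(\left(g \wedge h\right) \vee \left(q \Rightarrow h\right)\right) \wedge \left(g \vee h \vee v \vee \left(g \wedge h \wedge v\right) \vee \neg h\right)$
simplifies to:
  $\left(h \wedge \neg g\right) \vee \left(\neg h \wedge \neg q\right)$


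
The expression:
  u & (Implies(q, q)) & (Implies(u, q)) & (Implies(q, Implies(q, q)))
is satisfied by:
  {u: True, q: True}


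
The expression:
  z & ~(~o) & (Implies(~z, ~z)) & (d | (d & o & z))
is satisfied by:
  {z: True, d: True, o: True}


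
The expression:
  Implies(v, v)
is always true.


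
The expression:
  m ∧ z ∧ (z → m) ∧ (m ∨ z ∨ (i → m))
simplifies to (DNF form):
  m ∧ z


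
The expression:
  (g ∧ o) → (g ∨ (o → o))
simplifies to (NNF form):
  True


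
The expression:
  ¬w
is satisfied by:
  {w: False}


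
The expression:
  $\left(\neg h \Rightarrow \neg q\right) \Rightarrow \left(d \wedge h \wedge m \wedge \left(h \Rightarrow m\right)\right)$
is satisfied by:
  {d: True, q: True, m: True, h: False}
  {d: True, q: True, m: False, h: False}
  {q: True, m: True, d: False, h: False}
  {q: True, d: False, m: False, h: False}
  {d: True, h: True, q: True, m: True}
  {d: True, h: True, m: True, q: False}


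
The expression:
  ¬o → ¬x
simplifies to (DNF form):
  o ∨ ¬x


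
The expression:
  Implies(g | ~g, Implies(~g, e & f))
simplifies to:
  g | (e & f)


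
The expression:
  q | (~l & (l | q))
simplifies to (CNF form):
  q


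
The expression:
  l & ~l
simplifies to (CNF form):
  False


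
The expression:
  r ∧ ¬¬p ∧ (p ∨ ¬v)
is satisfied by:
  {r: True, p: True}


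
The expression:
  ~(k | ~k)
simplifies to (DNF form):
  False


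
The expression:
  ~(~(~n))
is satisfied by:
  {n: False}


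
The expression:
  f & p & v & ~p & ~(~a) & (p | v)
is never true.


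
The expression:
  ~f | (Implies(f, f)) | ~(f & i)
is always true.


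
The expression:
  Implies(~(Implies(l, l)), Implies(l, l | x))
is always true.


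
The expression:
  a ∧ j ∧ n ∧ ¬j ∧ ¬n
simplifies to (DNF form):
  False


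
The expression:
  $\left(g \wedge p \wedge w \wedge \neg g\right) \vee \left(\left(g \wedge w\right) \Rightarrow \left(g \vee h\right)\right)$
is always true.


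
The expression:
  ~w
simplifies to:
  ~w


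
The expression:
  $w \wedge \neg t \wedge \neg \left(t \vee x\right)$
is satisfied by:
  {w: True, x: False, t: False}


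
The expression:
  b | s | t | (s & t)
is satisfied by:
  {b: True, t: True, s: True}
  {b: True, t: True, s: False}
  {b: True, s: True, t: False}
  {b: True, s: False, t: False}
  {t: True, s: True, b: False}
  {t: True, s: False, b: False}
  {s: True, t: False, b: False}


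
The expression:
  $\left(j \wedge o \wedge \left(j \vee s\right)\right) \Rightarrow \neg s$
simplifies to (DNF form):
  $\neg j \vee \neg o \vee \neg s$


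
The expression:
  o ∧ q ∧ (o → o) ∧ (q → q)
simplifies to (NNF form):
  o ∧ q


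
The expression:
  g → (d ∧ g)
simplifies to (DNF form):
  d ∨ ¬g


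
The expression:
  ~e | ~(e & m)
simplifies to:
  ~e | ~m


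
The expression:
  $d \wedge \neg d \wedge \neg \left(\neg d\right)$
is never true.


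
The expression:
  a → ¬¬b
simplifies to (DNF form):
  b ∨ ¬a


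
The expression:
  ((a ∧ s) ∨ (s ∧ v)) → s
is always true.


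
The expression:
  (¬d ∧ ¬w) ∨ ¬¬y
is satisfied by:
  {y: True, d: False, w: False}
  {y: True, w: True, d: False}
  {y: True, d: True, w: False}
  {y: True, w: True, d: True}
  {w: False, d: False, y: False}


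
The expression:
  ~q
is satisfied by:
  {q: False}


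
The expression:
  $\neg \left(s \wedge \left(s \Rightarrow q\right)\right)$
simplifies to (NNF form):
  $\neg q \vee \neg s$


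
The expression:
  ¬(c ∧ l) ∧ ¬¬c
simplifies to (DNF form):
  c ∧ ¬l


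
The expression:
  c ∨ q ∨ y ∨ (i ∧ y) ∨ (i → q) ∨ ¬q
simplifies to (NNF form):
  True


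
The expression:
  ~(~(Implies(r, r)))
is always true.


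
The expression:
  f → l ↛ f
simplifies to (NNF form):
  ¬f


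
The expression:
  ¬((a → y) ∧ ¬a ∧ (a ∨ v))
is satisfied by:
  {a: True, v: False}
  {v: False, a: False}
  {v: True, a: True}


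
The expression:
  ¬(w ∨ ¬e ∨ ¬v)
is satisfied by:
  {e: True, v: True, w: False}


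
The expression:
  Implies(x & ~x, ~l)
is always true.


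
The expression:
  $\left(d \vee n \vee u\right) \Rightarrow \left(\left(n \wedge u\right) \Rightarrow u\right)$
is always true.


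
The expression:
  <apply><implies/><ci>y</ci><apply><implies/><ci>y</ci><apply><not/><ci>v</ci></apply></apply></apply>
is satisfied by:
  {v: False, y: False}
  {y: True, v: False}
  {v: True, y: False}


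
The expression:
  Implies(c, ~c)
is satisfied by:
  {c: False}


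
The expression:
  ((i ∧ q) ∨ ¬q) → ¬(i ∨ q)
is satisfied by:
  {i: False}


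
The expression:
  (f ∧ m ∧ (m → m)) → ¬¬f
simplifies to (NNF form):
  True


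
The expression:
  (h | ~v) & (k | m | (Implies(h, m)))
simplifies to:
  (h & k) | (h & m) | (~h & ~v)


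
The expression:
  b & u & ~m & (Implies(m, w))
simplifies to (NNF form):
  b & u & ~m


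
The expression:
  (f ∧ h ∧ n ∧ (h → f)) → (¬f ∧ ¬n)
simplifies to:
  ¬f ∨ ¬h ∨ ¬n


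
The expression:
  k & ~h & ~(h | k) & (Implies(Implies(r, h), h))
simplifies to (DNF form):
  False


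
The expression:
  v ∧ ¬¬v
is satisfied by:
  {v: True}


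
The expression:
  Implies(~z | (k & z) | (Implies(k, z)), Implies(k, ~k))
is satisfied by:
  {k: False}


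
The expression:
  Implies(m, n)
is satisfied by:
  {n: True, m: False}
  {m: False, n: False}
  {m: True, n: True}


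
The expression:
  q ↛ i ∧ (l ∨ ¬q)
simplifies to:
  l ∧ q ∧ ¬i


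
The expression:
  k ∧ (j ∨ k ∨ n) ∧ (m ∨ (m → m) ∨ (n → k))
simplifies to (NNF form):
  k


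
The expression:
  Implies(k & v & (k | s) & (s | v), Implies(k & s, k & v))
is always true.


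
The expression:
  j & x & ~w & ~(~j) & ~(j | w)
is never true.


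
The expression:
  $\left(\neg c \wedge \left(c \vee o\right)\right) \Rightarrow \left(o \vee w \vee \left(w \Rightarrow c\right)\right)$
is always true.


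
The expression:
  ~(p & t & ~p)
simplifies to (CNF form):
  True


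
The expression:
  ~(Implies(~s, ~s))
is never true.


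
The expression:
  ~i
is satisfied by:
  {i: False}


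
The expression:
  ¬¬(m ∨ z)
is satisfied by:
  {z: True, m: True}
  {z: True, m: False}
  {m: True, z: False}


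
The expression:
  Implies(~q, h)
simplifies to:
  h | q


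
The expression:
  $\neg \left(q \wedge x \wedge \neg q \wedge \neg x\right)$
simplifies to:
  $\text{True}$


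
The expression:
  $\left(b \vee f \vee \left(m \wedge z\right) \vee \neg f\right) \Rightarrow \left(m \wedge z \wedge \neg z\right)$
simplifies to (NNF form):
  $\text{False}$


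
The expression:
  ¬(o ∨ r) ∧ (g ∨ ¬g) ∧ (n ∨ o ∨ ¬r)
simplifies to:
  ¬o ∧ ¬r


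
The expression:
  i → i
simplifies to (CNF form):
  True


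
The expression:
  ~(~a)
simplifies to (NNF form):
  a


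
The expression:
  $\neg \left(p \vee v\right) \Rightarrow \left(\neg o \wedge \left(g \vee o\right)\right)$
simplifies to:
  $p \vee v \vee \left(g \wedge \neg o\right)$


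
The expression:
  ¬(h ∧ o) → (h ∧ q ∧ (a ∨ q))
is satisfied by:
  {h: True, q: True, o: True}
  {h: True, q: True, o: False}
  {h: True, o: True, q: False}


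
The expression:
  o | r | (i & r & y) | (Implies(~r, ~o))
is always true.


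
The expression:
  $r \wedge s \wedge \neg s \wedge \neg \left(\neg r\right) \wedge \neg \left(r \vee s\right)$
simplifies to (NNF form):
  $\text{False}$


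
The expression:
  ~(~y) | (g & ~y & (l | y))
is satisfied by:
  {y: True, l: True, g: True}
  {y: True, l: True, g: False}
  {y: True, g: True, l: False}
  {y: True, g: False, l: False}
  {l: True, g: True, y: False}


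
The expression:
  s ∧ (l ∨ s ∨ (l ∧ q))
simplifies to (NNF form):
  s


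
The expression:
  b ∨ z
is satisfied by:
  {b: True, z: True}
  {b: True, z: False}
  {z: True, b: False}


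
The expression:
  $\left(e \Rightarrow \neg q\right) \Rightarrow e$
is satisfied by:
  {e: True}


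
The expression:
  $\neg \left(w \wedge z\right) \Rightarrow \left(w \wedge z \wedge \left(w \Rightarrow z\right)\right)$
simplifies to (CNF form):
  $w \wedge z$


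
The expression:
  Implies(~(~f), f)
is always true.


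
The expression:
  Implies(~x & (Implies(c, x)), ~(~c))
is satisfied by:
  {x: True, c: True}
  {x: True, c: False}
  {c: True, x: False}


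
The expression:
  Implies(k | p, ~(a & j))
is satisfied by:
  {k: False, p: False, a: False, j: False}
  {p: True, j: False, k: False, a: False}
  {k: True, j: False, p: False, a: False}
  {p: True, k: True, j: False, a: False}
  {j: True, k: False, p: False, a: False}
  {j: True, p: True, k: False, a: False}
  {j: True, k: True, p: False, a: False}
  {j: True, p: True, k: True, a: False}
  {a: True, j: False, k: False, p: False}
  {a: True, p: True, j: False, k: False}
  {a: True, k: True, j: False, p: False}
  {a: True, p: True, k: True, j: False}
  {a: True, j: True, k: False, p: False}


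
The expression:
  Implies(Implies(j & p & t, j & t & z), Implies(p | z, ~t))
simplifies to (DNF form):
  ~t | (j & ~z) | (~p & ~z)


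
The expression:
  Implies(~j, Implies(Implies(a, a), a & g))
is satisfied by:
  {g: True, j: True, a: True}
  {g: True, j: True, a: False}
  {j: True, a: True, g: False}
  {j: True, a: False, g: False}
  {g: True, a: True, j: False}


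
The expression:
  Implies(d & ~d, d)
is always true.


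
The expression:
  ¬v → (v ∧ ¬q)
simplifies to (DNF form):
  v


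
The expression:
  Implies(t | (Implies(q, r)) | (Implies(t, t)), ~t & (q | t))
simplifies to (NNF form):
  q & ~t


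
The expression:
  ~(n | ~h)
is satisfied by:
  {h: True, n: False}


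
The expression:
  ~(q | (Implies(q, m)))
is never true.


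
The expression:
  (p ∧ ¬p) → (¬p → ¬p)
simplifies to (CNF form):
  True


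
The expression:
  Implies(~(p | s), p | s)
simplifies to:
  p | s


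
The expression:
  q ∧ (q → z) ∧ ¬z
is never true.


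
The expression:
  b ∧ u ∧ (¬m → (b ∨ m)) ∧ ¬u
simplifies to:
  False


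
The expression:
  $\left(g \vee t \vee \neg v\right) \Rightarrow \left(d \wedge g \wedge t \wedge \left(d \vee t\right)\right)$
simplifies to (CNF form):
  $\left(d \vee \neg t\right) \wedge \left(g \vee v\right) \wedge \left(g \vee \neg t\right) \wedge \left(t \vee \neg g\right)$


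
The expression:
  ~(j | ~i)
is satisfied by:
  {i: True, j: False}


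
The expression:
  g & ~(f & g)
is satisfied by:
  {g: True, f: False}


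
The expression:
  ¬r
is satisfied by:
  {r: False}


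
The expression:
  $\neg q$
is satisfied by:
  {q: False}


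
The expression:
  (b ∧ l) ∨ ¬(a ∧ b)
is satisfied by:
  {l: True, a: False, b: False}
  {l: False, a: False, b: False}
  {b: True, l: True, a: False}
  {b: True, l: False, a: False}
  {a: True, l: True, b: False}
  {a: True, l: False, b: False}
  {a: True, b: True, l: True}


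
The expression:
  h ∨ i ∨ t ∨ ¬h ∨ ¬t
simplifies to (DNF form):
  True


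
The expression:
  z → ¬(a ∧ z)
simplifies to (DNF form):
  ¬a ∨ ¬z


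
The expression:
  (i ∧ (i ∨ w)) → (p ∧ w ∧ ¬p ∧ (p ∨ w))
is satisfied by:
  {i: False}


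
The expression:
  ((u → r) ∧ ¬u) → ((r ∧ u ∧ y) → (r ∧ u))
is always true.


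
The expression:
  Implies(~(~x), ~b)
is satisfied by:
  {x: False, b: False}
  {b: True, x: False}
  {x: True, b: False}


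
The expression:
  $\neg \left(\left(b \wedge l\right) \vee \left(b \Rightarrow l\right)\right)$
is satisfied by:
  {b: True, l: False}


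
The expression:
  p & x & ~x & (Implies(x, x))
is never true.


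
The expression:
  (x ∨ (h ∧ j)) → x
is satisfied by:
  {x: True, h: False, j: False}
  {h: False, j: False, x: False}
  {j: True, x: True, h: False}
  {j: True, h: False, x: False}
  {x: True, h: True, j: False}
  {h: True, x: False, j: False}
  {j: True, h: True, x: True}


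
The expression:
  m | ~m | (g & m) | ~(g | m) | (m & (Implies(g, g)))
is always true.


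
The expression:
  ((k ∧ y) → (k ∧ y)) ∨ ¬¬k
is always true.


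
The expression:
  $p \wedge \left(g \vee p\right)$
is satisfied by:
  {p: True}


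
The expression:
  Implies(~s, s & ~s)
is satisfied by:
  {s: True}


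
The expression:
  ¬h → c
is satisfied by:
  {c: True, h: True}
  {c: True, h: False}
  {h: True, c: False}


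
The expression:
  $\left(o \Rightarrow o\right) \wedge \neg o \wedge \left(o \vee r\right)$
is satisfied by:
  {r: True, o: False}


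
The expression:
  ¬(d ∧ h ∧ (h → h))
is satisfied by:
  {h: False, d: False}
  {d: True, h: False}
  {h: True, d: False}


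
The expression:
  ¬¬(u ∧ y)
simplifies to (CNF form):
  u ∧ y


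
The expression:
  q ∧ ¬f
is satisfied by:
  {q: True, f: False}


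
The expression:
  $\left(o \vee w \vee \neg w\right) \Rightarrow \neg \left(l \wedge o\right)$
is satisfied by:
  {l: False, o: False}
  {o: True, l: False}
  {l: True, o: False}


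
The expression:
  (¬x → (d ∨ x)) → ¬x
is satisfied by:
  {x: False}


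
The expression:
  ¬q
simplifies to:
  ¬q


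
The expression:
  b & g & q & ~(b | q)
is never true.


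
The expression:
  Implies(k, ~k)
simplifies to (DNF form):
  ~k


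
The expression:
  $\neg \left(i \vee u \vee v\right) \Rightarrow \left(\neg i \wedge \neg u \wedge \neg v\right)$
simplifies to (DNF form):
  $\text{True}$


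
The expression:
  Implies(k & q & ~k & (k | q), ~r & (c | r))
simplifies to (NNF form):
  True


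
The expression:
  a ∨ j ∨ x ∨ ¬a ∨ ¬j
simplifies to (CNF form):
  True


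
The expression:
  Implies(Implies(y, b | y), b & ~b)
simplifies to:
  False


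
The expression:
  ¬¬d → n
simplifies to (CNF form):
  n ∨ ¬d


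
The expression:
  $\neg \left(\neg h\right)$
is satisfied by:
  {h: True}


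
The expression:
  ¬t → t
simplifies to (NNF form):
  t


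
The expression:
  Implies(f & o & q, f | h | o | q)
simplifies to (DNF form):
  True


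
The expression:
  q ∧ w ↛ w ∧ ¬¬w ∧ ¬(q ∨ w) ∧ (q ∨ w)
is never true.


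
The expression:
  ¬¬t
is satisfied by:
  {t: True}


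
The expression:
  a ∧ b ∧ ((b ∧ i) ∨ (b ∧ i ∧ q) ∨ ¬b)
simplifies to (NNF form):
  a ∧ b ∧ i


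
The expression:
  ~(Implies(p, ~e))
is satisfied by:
  {p: True, e: True}


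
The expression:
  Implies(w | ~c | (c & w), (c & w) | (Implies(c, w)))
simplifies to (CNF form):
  True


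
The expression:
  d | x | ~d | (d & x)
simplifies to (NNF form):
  True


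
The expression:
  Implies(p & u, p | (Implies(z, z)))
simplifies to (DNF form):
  True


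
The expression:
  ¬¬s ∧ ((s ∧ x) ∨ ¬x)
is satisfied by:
  {s: True}


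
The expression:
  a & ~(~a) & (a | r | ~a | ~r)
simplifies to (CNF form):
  a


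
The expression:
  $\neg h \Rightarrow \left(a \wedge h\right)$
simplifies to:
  $h$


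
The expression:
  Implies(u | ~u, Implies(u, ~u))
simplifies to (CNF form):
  ~u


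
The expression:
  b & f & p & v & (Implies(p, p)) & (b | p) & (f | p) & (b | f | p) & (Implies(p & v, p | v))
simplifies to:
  b & f & p & v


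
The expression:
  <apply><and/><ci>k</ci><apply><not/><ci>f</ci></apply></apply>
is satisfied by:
  {k: True, f: False}


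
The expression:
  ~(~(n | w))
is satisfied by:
  {n: True, w: True}
  {n: True, w: False}
  {w: True, n: False}


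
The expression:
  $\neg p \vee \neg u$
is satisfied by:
  {p: False, u: False}
  {u: True, p: False}
  {p: True, u: False}


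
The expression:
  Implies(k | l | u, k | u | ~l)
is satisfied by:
  {k: True, u: True, l: False}
  {k: True, l: False, u: False}
  {u: True, l: False, k: False}
  {u: False, l: False, k: False}
  {k: True, u: True, l: True}
  {k: True, l: True, u: False}
  {u: True, l: True, k: False}


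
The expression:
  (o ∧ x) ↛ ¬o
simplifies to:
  o ∧ x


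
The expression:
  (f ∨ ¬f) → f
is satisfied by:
  {f: True}


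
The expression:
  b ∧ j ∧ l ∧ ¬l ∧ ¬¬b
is never true.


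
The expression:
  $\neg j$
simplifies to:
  $\neg j$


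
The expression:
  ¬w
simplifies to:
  ¬w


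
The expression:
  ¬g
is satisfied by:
  {g: False}


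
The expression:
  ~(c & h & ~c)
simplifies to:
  True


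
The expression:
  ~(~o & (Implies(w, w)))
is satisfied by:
  {o: True}


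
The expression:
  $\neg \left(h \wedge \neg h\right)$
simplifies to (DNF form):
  $\text{True}$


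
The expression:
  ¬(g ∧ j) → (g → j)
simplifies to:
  j ∨ ¬g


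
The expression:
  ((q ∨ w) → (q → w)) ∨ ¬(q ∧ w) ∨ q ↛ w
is always true.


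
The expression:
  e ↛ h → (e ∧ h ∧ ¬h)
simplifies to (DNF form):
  h ∨ ¬e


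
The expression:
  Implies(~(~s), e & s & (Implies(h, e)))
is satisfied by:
  {e: True, s: False}
  {s: False, e: False}
  {s: True, e: True}


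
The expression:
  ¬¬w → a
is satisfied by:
  {a: True, w: False}
  {w: False, a: False}
  {w: True, a: True}


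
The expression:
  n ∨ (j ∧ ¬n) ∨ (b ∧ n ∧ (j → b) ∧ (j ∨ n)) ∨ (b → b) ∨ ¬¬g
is always true.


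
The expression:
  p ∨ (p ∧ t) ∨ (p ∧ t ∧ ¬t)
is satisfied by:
  {p: True}


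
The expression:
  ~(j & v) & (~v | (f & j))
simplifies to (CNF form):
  ~v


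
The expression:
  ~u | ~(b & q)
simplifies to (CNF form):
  ~b | ~q | ~u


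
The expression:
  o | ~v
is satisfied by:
  {o: True, v: False}
  {v: False, o: False}
  {v: True, o: True}


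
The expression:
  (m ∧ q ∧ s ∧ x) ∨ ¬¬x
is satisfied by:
  {x: True}


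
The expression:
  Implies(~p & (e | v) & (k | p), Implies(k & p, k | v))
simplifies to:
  True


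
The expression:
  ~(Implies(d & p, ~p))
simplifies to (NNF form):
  d & p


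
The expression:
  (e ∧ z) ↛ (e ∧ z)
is never true.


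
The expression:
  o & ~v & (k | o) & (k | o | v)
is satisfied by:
  {o: True, v: False}


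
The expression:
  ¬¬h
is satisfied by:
  {h: True}


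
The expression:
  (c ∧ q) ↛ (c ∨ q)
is never true.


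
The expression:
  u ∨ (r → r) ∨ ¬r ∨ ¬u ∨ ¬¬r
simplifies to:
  True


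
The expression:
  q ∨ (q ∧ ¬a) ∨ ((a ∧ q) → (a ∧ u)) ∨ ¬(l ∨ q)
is always true.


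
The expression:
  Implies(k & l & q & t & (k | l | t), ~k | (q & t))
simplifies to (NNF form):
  True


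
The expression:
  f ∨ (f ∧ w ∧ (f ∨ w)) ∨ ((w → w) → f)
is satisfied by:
  {f: True}


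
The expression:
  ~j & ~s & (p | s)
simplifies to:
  p & ~j & ~s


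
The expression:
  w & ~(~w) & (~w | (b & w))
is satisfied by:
  {w: True, b: True}


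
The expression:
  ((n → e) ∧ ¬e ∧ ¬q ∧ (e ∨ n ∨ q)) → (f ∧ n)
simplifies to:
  True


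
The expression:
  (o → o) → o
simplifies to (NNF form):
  o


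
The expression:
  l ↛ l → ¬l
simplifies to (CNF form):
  True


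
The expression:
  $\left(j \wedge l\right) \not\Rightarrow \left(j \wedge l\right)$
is never true.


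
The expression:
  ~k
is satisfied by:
  {k: False}


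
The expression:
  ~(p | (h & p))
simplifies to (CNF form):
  ~p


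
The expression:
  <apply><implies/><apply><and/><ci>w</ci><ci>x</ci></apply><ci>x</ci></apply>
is always true.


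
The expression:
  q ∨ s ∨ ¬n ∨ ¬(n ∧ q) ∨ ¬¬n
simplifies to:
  True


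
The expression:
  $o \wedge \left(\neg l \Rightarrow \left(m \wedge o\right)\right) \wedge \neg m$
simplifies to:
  $l \wedge o \wedge \neg m$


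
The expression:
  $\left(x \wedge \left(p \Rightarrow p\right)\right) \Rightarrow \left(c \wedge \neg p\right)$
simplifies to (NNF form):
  $\left(c \wedge \neg p\right) \vee \neg x$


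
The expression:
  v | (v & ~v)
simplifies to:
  v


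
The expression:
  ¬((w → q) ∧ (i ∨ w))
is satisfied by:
  {i: False, w: False, q: False}
  {q: True, i: False, w: False}
  {w: True, i: False, q: False}
  {w: True, i: True, q: False}


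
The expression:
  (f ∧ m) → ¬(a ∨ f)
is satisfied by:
  {m: False, f: False}
  {f: True, m: False}
  {m: True, f: False}


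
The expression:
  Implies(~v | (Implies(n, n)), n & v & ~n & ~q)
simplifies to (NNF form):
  False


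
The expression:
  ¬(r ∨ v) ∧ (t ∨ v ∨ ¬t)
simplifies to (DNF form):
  ¬r ∧ ¬v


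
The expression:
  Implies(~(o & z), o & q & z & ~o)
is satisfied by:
  {z: True, o: True}


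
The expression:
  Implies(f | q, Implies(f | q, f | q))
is always true.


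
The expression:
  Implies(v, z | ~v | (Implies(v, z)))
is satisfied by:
  {z: True, v: False}
  {v: False, z: False}
  {v: True, z: True}


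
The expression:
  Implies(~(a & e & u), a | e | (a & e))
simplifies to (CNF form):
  a | e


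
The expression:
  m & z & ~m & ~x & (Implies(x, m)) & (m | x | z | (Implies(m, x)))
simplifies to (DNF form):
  False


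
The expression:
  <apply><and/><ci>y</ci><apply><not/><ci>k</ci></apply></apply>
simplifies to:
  <apply><and/><ci>y</ci><apply><not/><ci>k</ci></apply></apply>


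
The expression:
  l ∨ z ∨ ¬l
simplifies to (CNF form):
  True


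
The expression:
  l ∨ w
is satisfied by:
  {l: True, w: True}
  {l: True, w: False}
  {w: True, l: False}


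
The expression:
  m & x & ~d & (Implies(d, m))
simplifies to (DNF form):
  m & x & ~d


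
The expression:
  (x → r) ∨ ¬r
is always true.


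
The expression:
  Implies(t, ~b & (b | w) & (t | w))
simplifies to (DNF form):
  ~t | (w & ~b)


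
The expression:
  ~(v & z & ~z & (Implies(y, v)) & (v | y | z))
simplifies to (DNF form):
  True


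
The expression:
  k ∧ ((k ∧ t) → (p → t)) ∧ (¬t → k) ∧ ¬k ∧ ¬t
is never true.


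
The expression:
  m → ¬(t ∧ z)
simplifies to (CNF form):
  ¬m ∨ ¬t ∨ ¬z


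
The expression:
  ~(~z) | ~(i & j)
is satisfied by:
  {z: True, i: False, j: False}
  {z: False, i: False, j: False}
  {j: True, z: True, i: False}
  {j: True, z: False, i: False}
  {i: True, z: True, j: False}
  {i: True, z: False, j: False}
  {i: True, j: True, z: True}


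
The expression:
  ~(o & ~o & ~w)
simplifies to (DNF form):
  True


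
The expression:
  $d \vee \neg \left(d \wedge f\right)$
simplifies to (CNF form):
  $\text{True}$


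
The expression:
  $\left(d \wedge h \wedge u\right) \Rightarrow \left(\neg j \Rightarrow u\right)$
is always true.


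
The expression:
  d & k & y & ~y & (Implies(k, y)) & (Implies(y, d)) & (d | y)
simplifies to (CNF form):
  False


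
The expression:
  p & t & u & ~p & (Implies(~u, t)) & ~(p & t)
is never true.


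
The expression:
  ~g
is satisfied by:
  {g: False}


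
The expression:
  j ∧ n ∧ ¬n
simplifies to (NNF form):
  False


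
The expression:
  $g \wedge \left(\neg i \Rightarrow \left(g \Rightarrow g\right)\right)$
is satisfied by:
  {g: True}


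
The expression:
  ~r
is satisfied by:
  {r: False}


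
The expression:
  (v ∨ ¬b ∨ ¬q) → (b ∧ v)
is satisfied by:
  {q: True, v: True, b: True}
  {q: True, b: True, v: False}
  {v: True, b: True, q: False}


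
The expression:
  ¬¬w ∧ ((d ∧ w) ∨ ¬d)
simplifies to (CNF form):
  w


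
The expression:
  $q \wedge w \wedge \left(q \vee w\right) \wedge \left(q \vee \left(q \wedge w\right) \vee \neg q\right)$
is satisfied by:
  {w: True, q: True}


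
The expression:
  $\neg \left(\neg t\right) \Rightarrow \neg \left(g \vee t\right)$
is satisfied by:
  {t: False}


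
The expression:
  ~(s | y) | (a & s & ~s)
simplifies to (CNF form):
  ~s & ~y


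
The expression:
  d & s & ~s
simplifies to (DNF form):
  False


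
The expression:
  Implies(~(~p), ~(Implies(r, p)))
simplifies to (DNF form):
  ~p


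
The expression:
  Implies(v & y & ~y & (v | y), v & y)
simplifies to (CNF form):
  True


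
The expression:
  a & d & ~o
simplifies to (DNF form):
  a & d & ~o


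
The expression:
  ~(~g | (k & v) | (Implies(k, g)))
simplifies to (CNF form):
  False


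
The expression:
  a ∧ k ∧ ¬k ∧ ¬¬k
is never true.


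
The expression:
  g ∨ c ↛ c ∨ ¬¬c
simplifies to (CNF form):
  c ∨ g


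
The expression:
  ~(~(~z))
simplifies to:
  ~z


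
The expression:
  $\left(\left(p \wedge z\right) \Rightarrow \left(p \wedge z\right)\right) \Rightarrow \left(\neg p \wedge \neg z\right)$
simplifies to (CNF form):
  $\neg p \wedge \neg z$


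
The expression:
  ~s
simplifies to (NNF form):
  ~s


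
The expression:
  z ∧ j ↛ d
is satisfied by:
  {z: True, j: True, d: False}


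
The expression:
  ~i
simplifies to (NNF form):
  ~i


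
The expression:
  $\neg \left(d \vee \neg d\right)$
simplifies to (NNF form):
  $\text{False}$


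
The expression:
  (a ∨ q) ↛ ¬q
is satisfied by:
  {q: True}


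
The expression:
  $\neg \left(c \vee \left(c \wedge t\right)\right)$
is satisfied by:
  {c: False}


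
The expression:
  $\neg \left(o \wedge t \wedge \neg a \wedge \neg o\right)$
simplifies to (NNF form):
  $\text{True}$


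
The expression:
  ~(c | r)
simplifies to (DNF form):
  ~c & ~r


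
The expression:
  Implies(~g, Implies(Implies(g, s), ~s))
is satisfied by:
  {g: True, s: False}
  {s: False, g: False}
  {s: True, g: True}


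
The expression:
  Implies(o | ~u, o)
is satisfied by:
  {o: True, u: True}
  {o: True, u: False}
  {u: True, o: False}


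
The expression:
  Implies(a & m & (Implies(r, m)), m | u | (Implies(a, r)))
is always true.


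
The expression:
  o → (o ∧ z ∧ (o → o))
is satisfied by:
  {z: True, o: False}
  {o: False, z: False}
  {o: True, z: True}


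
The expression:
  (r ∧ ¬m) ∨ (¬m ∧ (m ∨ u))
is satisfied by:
  {r: True, u: True, m: False}
  {r: True, u: False, m: False}
  {u: True, r: False, m: False}


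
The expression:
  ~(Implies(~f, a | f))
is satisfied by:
  {f: False, a: False}


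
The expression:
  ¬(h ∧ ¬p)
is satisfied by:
  {p: True, h: False}
  {h: False, p: False}
  {h: True, p: True}


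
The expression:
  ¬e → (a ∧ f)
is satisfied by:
  {a: True, e: True, f: True}
  {a: True, e: True, f: False}
  {e: True, f: True, a: False}
  {e: True, f: False, a: False}
  {a: True, f: True, e: False}


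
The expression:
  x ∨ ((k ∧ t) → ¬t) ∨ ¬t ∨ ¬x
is always true.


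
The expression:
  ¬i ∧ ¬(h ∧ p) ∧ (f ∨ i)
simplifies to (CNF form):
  f ∧ ¬i ∧ (¬h ∨ ¬p)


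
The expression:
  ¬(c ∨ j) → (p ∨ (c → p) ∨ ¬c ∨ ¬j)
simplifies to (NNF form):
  True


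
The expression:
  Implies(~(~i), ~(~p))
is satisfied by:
  {p: True, i: False}
  {i: False, p: False}
  {i: True, p: True}


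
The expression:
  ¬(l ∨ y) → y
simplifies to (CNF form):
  l ∨ y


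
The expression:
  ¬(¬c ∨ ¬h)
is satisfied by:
  {h: True, c: True}


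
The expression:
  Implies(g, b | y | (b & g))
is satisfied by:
  {y: True, b: True, g: False}
  {y: True, g: False, b: False}
  {b: True, g: False, y: False}
  {b: False, g: False, y: False}
  {y: True, b: True, g: True}
  {y: True, g: True, b: False}
  {b: True, g: True, y: False}


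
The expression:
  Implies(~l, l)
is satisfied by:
  {l: True}


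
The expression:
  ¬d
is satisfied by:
  {d: False}


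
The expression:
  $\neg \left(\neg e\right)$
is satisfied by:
  {e: True}


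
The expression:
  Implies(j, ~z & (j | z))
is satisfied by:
  {z: False, j: False}
  {j: True, z: False}
  {z: True, j: False}


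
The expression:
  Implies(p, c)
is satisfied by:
  {c: True, p: False}
  {p: False, c: False}
  {p: True, c: True}


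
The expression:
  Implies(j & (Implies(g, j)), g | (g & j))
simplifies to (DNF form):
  g | ~j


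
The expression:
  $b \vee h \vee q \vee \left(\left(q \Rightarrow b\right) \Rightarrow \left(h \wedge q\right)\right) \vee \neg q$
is always true.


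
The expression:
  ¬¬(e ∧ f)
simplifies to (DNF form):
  e ∧ f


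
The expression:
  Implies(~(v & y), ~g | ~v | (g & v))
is always true.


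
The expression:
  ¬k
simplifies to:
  ¬k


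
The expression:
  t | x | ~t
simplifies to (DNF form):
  True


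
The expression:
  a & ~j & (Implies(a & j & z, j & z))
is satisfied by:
  {a: True, j: False}


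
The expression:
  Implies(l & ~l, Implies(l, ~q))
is always true.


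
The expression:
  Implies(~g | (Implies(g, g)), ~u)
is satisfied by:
  {u: False}


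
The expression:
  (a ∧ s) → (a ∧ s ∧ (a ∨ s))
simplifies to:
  True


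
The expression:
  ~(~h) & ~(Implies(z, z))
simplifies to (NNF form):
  False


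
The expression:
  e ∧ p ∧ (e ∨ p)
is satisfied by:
  {p: True, e: True}


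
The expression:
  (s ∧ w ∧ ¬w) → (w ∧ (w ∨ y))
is always true.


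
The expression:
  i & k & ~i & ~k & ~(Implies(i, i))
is never true.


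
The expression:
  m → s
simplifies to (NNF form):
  s ∨ ¬m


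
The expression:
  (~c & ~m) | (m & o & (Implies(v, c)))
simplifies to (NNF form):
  (m | ~c) & (o | ~m) & (c | ~m | ~v)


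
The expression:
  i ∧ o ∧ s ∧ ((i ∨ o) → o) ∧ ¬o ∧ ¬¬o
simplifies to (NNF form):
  False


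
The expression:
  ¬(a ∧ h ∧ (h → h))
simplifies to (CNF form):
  ¬a ∨ ¬h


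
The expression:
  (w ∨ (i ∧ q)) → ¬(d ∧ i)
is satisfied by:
  {w: False, q: False, d: False, i: False}
  {q: True, i: False, w: False, d: False}
  {w: True, i: False, q: False, d: False}
  {q: True, w: True, i: False, d: False}
  {i: True, w: False, q: False, d: False}
  {i: True, q: True, w: False, d: False}
  {i: True, w: True, q: False, d: False}
  {i: True, q: True, w: True, d: False}
  {d: True, i: False, w: False, q: False}
  {d: True, q: True, i: False, w: False}
  {d: True, w: True, i: False, q: False}
  {d: True, q: True, w: True, i: False}
  {d: True, i: True, w: False, q: False}


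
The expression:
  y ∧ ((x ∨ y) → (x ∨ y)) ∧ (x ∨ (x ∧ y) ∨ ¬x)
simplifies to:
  y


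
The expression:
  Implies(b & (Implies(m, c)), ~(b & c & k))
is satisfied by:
  {k: False, b: False, c: False}
  {c: True, k: False, b: False}
  {b: True, k: False, c: False}
  {c: True, b: True, k: False}
  {k: True, c: False, b: False}
  {c: True, k: True, b: False}
  {b: True, k: True, c: False}


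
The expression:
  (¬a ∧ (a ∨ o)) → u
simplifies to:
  a ∨ u ∨ ¬o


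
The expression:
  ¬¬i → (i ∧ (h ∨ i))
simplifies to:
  True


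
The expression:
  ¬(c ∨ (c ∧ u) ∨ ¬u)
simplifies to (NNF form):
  u ∧ ¬c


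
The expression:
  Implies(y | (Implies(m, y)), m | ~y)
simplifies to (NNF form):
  m | ~y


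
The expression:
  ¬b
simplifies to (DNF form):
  ¬b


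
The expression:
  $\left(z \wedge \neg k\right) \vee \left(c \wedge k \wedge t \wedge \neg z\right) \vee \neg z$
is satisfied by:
  {k: False, z: False}
  {z: True, k: False}
  {k: True, z: False}


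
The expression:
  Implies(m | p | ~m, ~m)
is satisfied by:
  {m: False}


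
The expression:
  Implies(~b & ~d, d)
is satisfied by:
  {b: True, d: True}
  {b: True, d: False}
  {d: True, b: False}


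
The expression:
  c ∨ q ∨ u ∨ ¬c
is always true.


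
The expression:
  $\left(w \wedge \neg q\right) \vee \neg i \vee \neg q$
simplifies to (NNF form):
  $\neg i \vee \neg q$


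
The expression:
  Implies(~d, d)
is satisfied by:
  {d: True}


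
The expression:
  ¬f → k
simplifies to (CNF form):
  f ∨ k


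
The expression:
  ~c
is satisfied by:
  {c: False}


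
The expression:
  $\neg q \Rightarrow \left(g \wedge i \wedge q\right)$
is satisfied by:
  {q: True}


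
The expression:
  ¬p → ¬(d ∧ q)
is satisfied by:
  {p: True, q: False, d: False}
  {p: False, q: False, d: False}
  {d: True, p: True, q: False}
  {d: True, p: False, q: False}
  {q: True, p: True, d: False}
  {q: True, p: False, d: False}
  {q: True, d: True, p: True}


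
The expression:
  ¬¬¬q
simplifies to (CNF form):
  ¬q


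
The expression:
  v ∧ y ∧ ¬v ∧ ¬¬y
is never true.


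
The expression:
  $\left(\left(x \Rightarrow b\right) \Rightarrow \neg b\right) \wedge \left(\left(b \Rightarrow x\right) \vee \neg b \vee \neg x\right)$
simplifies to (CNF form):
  $\neg b$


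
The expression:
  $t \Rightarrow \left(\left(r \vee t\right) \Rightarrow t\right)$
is always true.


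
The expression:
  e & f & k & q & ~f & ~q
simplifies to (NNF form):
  False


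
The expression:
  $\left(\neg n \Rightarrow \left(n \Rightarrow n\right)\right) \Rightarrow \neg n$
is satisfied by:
  {n: False}


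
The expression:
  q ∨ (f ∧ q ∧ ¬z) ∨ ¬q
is always true.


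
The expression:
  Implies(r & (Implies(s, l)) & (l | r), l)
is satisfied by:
  {l: True, s: True, r: False}
  {l: True, s: False, r: False}
  {s: True, l: False, r: False}
  {l: False, s: False, r: False}
  {r: True, l: True, s: True}
  {r: True, l: True, s: False}
  {r: True, s: True, l: False}


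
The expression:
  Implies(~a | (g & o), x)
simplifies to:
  x | (a & ~g) | (a & ~o)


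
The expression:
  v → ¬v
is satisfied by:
  {v: False}


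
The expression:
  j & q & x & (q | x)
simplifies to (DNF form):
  j & q & x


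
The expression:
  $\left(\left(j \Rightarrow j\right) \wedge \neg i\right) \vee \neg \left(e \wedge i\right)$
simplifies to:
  $\neg e \vee \neg i$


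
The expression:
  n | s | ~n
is always true.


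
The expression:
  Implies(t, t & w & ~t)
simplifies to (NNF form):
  ~t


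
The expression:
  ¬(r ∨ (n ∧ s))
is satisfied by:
  {s: False, r: False, n: False}
  {n: True, s: False, r: False}
  {s: True, n: False, r: False}


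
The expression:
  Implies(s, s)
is always true.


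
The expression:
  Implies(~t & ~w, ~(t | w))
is always true.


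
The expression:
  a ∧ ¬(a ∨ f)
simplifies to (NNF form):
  False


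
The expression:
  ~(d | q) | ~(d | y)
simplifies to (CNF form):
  ~d & (~q | ~y)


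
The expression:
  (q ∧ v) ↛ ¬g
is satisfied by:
  {g: True, q: True, v: True}


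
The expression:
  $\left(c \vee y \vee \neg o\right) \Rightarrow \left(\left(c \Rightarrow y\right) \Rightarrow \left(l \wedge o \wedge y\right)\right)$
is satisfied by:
  {l: True, o: True, c: True, y: False}
  {l: True, o: True, y: False, c: False}
  {o: True, c: True, y: False, l: False}
  {o: True, y: False, c: False, l: False}
  {l: True, c: True, y: False, o: False}
  {c: True, l: False, y: False, o: False}
  {l: True, o: True, y: True, c: True}
  {l: True, o: True, y: True, c: False}


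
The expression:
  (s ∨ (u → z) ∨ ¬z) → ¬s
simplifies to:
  ¬s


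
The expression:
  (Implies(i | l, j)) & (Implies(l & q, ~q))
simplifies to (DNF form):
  (j & ~l) | (j & ~q) | (~i & ~l)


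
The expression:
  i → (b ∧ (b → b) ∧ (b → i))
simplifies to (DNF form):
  b ∨ ¬i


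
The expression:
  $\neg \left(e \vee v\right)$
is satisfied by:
  {v: False, e: False}


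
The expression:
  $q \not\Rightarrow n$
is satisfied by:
  {q: True, n: False}


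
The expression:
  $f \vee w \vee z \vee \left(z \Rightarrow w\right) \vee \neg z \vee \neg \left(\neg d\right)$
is always true.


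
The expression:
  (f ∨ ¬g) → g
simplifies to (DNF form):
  g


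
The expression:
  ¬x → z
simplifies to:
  x ∨ z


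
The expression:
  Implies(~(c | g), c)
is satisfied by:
  {c: True, g: True}
  {c: True, g: False}
  {g: True, c: False}


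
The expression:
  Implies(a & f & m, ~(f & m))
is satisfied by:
  {m: False, a: False, f: False}
  {f: True, m: False, a: False}
  {a: True, m: False, f: False}
  {f: True, a: True, m: False}
  {m: True, f: False, a: False}
  {f: True, m: True, a: False}
  {a: True, m: True, f: False}


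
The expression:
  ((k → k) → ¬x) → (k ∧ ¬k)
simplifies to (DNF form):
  x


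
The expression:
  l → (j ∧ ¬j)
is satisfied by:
  {l: False}


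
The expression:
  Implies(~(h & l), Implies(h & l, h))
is always true.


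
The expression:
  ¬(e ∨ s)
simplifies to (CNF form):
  ¬e ∧ ¬s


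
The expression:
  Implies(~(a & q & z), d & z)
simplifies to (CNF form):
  z & (a | d) & (d | q)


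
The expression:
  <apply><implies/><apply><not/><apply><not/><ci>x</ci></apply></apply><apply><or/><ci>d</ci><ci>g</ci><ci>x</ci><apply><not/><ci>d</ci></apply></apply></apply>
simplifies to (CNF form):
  <true/>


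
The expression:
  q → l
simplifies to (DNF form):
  l ∨ ¬q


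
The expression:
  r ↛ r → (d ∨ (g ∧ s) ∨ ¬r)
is always true.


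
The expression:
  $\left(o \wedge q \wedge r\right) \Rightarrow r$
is always true.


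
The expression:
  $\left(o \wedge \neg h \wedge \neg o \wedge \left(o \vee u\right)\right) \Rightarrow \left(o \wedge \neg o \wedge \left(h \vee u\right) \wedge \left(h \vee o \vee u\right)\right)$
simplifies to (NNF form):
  $\text{True}$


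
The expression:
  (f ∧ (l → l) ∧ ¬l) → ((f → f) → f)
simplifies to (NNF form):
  True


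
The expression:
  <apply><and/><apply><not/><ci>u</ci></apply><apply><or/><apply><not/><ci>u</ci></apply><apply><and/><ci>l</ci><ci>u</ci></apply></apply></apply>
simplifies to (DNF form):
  <apply><not/><ci>u</ci></apply>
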